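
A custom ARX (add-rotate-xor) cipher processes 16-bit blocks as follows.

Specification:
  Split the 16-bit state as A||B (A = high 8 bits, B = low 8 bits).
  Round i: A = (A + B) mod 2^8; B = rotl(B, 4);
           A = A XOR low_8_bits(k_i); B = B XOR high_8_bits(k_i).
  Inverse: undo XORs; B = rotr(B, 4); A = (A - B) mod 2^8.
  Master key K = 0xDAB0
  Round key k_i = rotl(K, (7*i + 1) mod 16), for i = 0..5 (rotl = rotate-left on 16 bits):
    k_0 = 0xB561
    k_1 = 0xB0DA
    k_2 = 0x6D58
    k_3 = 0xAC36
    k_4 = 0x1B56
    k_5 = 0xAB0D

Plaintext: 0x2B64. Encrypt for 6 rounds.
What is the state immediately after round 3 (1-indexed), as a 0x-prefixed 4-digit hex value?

0x9295

s_0 = plaintext = 0x2B64
s_1 = Round(s_0, k_0) = 0xEEF3
s_2 = Round(s_1, k_1) = 0x3B8F
s_3 = Round(s_2, k_2) = 0x9295
s_4 = Round(s_3, k_3) = 0x11F5
s_5 = Round(s_4, k_4) = 0x5044
s_6 = Round(s_5, k_5) = 0x99EF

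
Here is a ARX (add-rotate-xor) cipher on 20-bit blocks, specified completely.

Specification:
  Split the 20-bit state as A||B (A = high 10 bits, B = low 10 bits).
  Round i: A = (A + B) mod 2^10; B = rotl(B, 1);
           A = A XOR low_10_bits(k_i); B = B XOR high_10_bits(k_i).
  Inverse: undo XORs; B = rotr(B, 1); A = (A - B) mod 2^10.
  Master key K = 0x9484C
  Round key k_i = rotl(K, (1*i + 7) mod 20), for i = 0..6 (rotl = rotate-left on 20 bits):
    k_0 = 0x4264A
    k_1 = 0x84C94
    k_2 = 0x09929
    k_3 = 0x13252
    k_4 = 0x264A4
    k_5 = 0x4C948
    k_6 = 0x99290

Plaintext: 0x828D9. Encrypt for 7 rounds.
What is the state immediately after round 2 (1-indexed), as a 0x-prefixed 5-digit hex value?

s_0 = plaintext = 0x828D9
s_1 = Round(s_0, k_0) = 0x2A4BB
s_2 = Round(s_1, k_1) = 0x7C365
s_3 = Round(s_2, k_2) = 0x1F2ED
s_4 = Round(s_3, k_3) = 0x4ED97
s_5 = Round(s_4, k_4) = 0x9DBB7
s_6 = Round(s_5, k_5) = 0xD965D
s_7 = Round(s_6, k_6) = 0xD4ADF

0x7C365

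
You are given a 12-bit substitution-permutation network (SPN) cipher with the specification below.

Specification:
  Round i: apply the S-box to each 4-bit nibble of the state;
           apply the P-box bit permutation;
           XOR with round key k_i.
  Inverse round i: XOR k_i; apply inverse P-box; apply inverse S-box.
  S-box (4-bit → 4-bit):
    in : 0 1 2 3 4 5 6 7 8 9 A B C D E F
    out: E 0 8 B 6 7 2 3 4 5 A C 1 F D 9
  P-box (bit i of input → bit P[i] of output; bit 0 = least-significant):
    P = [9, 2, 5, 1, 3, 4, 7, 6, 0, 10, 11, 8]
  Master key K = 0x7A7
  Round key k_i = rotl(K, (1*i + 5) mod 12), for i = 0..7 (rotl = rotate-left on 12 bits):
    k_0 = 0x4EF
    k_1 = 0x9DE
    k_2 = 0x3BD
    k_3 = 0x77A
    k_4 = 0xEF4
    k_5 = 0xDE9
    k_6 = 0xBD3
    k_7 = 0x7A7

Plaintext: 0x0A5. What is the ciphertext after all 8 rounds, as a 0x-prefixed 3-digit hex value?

0x6AF

s_0 = plaintext = 0x0A5
s_1 = Round(s_0, k_0) = 0xB9B
s_2 = Round(s_1, k_1) = 0x074
s_3 = Round(s_2, k_2) = 0xE81
s_4 = Round(s_3, k_3) = 0xEFB
s_5 = Round(s_4, k_4) = 0x79F
s_6 = Round(s_5, k_5) = 0xB62
s_7 = Round(s_6, k_6) = 0x2C1
s_8 = Round(s_7, k_7) = 0x6AF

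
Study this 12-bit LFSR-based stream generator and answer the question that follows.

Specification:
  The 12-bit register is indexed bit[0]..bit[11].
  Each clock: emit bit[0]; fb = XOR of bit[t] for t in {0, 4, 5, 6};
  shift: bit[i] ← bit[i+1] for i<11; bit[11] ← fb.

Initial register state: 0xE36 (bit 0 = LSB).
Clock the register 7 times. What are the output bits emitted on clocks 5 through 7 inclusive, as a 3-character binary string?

110

reg_0 = 0xE36
clock 1: out=0, reg = 0x71B
clock 2: out=1, reg = 0x38D
clock 3: out=1, reg = 0x9C6
clock 4: out=0, reg = 0xCE3
clock 5: out=1, reg = 0xE71
clock 6: out=1, reg = 0x738
clock 7: out=0, reg = 0x39C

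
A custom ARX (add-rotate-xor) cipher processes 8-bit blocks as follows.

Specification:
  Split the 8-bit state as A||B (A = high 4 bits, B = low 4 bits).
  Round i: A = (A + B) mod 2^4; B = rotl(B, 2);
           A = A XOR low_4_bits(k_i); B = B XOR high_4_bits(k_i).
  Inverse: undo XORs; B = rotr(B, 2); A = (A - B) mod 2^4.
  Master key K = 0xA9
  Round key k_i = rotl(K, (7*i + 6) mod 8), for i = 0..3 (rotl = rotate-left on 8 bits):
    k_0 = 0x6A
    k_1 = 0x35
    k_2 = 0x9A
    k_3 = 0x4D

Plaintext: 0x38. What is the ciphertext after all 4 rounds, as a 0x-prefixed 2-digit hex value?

0x40

s_0 = plaintext = 0x38
s_1 = Round(s_0, k_0) = 0x14
s_2 = Round(s_1, k_1) = 0x02
s_3 = Round(s_2, k_2) = 0x81
s_4 = Round(s_3, k_3) = 0x40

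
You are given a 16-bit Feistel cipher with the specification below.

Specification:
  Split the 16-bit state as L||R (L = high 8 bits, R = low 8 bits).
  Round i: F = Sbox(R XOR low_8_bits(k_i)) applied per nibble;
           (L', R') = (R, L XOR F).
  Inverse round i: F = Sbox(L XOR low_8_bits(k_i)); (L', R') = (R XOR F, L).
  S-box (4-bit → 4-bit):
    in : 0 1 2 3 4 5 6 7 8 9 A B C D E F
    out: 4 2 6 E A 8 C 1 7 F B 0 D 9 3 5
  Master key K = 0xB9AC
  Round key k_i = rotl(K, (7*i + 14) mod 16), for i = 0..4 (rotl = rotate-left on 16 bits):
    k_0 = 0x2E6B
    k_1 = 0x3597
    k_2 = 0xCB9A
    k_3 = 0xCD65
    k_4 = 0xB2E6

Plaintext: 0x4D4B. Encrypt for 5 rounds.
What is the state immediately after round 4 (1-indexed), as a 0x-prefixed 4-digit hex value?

s_0 = plaintext = 0x4D4B
s_1 = Round(s_0, k_0) = 0x4B29
s_2 = Round(s_1, k_1) = 0x2948
s_3 = Round(s_2, k_2) = 0x48BF
s_4 = Round(s_3, k_3) = 0xBFD3
s_5 = Round(s_4, k_4) = 0xD357

0xBFD3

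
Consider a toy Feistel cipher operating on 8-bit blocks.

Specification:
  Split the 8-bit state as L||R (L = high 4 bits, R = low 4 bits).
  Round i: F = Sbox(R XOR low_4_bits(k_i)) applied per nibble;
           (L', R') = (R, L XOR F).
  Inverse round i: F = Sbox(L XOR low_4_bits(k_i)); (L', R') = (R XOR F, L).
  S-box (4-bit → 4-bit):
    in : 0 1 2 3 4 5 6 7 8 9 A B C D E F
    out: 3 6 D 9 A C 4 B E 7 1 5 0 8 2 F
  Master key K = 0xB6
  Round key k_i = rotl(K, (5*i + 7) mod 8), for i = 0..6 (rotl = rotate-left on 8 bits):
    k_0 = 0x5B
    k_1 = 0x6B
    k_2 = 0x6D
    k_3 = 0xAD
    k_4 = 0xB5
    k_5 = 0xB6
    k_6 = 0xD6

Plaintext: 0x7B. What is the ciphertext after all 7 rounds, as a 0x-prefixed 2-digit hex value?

0x69

s_0 = plaintext = 0x7B
s_1 = Round(s_0, k_0) = 0xB4
s_2 = Round(s_1, k_1) = 0x44
s_3 = Round(s_2, k_2) = 0x43
s_4 = Round(s_3, k_3) = 0x36
s_5 = Round(s_4, k_4) = 0x6A
s_6 = Round(s_5, k_5) = 0xA6
s_7 = Round(s_6, k_6) = 0x69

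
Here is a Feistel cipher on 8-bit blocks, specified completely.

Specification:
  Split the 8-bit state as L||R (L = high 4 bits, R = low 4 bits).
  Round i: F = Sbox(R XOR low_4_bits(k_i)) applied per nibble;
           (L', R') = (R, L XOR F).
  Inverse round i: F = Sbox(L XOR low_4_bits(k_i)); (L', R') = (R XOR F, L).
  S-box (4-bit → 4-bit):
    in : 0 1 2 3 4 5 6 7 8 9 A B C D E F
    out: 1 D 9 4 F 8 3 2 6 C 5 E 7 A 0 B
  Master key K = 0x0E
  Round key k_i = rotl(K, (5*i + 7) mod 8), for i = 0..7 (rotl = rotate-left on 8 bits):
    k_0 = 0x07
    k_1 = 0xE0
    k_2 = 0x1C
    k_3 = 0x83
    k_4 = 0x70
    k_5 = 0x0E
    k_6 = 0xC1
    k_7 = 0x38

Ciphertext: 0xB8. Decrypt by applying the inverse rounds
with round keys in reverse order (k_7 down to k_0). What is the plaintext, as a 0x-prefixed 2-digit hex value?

s_0 = ciphertext = 0xB8
s_1 = InvRound(s_0, k_7) = 0xCB
s_2 = InvRound(s_1, k_6) = 0x1C
s_3 = InvRound(s_2, k_5) = 0x71
s_4 = InvRound(s_3, k_4) = 0x37
s_5 = InvRound(s_4, k_3) = 0x63
s_6 = InvRound(s_5, k_2) = 0x66
s_7 = InvRound(s_6, k_1) = 0x56
s_8 = InvRound(s_7, k_0) = 0xF5

0xF5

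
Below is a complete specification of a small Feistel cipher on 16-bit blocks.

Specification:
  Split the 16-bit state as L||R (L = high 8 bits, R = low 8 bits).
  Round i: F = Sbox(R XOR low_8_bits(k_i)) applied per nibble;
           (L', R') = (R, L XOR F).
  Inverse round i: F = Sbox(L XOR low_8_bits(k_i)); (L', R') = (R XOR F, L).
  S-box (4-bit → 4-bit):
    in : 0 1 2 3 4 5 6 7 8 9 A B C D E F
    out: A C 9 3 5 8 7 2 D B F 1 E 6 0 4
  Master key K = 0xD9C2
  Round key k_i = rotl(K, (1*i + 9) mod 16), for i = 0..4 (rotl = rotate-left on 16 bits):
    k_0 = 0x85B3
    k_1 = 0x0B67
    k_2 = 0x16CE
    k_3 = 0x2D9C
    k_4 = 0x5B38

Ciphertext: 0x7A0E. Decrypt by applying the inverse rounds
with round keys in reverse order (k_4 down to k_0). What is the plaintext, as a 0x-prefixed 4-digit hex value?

s_0 = ciphertext = 0x7A0E
s_1 = InvRound(s_0, k_4) = 0x577A
s_2 = InvRound(s_1, k_3) = 0x9B57
s_3 = InvRound(s_2, k_2) = 0xDF9B
s_4 = InvRound(s_3, k_1) = 0x86DF
s_5 = InvRound(s_4, k_0) = 0xE786

0xE786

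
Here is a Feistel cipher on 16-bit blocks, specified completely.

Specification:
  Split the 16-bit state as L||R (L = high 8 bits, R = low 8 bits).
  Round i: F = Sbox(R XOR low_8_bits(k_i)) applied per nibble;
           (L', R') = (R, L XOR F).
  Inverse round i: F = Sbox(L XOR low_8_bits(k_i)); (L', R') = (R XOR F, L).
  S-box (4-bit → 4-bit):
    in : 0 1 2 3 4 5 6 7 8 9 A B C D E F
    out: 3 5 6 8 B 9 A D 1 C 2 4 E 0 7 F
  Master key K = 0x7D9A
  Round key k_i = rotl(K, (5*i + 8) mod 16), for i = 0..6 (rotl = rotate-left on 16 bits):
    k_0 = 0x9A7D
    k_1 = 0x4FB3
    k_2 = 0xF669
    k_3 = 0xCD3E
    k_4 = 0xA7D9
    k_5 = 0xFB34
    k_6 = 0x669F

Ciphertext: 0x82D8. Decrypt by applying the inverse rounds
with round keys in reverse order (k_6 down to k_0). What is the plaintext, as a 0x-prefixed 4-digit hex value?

s_0 = ciphertext = 0x82D8
s_1 = InvRound(s_0, k_6) = 0x8882
s_2 = InvRound(s_1, k_5) = 0xCC88
s_3 = InvRound(s_2, k_4) = 0xD1CC
s_4 = InvRound(s_3, k_3) = 0xB3D1
s_5 = InvRound(s_4, k_2) = 0xD3B3
s_6 = InvRound(s_5, k_1) = 0x10D3
s_7 = InvRound(s_6, k_0) = 0x7310

0x7310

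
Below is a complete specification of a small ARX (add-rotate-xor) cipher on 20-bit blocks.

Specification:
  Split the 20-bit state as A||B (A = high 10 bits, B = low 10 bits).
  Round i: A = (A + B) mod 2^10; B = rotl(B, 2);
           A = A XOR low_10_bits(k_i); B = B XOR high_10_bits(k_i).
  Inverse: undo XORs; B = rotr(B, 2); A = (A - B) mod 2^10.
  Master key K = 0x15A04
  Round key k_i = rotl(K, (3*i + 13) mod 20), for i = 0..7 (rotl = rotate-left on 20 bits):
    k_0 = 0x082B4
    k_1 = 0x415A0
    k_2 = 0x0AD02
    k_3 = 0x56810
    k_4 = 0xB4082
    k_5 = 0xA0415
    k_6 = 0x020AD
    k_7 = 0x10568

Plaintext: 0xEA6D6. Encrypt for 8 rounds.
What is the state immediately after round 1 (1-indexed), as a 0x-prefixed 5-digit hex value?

s_0 = plaintext = 0xEA6D6
s_1 = Round(s_0, k_0) = 0x32F7A
s_2 = Round(s_1, k_1) = 0x794EE
s_3 = Round(s_2, k_2) = 0xF4793
s_4 = Round(s_3, k_3) = 0xDD315
s_5 = Round(s_4, k_4) = 0x82E87
s_6 = Round(s_5, k_5) = 0x21C9F
s_7 = Round(s_6, k_6) = 0x62E74
s_8 = Round(s_7, k_7) = 0xA5D93

0x32F7A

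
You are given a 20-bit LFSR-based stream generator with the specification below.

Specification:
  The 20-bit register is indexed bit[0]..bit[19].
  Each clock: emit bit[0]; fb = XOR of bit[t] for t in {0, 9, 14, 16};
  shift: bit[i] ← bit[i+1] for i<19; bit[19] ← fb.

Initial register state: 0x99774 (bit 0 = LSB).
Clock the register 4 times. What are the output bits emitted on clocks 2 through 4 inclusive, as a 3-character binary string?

010

reg_0 = 0x99774
clock 1: out=0, reg = 0x4CBBA
clock 2: out=0, reg = 0x265DD
clock 3: out=1, reg = 0x132EE
clock 4: out=0, reg = 0x09977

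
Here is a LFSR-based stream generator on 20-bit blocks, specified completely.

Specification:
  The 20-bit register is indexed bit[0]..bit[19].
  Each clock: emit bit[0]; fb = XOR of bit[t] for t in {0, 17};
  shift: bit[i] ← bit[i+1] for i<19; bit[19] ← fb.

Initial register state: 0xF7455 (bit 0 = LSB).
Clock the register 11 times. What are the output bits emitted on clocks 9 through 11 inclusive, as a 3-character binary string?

001

reg_0 = 0xF7455
clock 1: out=1, reg = 0x7BA2A
clock 2: out=0, reg = 0xBDD15
clock 3: out=1, reg = 0x5EE8A
clock 4: out=0, reg = 0x2F745
clock 5: out=1, reg = 0x17BA2
clock 6: out=0, reg = 0x0BDD1
clock 7: out=1, reg = 0x85EE8
clock 8: out=0, reg = 0x42F74
clock 9: out=0, reg = 0x217BA
clock 10: out=0, reg = 0x90BDD
clock 11: out=1, reg = 0xC85EE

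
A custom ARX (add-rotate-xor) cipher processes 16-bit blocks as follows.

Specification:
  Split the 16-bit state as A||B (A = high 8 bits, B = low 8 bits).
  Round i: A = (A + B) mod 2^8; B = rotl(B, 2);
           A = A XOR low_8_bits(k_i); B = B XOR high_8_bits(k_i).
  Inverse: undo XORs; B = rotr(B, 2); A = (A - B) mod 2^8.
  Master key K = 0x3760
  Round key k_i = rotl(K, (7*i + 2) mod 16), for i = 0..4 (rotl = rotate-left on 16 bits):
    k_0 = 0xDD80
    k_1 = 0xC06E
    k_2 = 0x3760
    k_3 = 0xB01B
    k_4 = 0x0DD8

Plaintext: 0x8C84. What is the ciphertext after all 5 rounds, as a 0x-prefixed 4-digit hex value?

0x4E43

s_0 = plaintext = 0x8C84
s_1 = Round(s_0, k_0) = 0x90CF
s_2 = Round(s_1, k_1) = 0x31FF
s_3 = Round(s_2, k_2) = 0x50C8
s_4 = Round(s_3, k_3) = 0x0393
s_5 = Round(s_4, k_4) = 0x4E43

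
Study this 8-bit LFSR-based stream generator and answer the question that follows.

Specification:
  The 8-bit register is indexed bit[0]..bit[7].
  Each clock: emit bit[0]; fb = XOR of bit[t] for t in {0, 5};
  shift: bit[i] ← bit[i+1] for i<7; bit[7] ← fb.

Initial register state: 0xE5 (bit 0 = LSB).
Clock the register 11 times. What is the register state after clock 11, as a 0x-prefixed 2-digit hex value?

0x2E

reg_0 = 0xE5
clock 1: out=1, reg = 0x72
clock 2: out=0, reg = 0xB9
clock 3: out=1, reg = 0x5C
clock 4: out=0, reg = 0x2E
clock 5: out=0, reg = 0x97
clock 6: out=1, reg = 0xCB
clock 7: out=1, reg = 0xE5
clock 8: out=1, reg = 0x72
clock 9: out=0, reg = 0xB9
clock 10: out=1, reg = 0x5C
clock 11: out=0, reg = 0x2E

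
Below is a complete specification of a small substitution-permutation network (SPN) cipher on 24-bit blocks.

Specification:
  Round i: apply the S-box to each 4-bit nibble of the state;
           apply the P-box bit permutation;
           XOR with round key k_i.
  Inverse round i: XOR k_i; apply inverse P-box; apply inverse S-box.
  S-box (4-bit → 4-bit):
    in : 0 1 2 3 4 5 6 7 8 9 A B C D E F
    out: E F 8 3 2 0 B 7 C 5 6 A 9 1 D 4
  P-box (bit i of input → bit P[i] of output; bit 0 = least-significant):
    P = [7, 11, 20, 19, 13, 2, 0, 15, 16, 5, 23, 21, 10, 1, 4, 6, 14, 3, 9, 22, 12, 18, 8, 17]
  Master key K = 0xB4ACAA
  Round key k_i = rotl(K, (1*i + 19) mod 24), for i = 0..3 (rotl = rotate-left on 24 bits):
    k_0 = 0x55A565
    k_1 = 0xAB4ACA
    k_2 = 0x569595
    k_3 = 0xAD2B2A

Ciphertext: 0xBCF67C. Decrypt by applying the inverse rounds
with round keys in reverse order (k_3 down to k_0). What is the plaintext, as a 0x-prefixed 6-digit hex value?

s_0 = ciphertext = 0xBCF67C
s_1 = InvRound(s_0, k_3) = 0x9D1DBA
s_2 = InvRound(s_1, k_2) = 0x2B470B
s_3 = InvRound(s_2, k_1) = 0xF5CFF3
s_4 = InvRound(s_3, k_0) = 0x59A833

0x59A833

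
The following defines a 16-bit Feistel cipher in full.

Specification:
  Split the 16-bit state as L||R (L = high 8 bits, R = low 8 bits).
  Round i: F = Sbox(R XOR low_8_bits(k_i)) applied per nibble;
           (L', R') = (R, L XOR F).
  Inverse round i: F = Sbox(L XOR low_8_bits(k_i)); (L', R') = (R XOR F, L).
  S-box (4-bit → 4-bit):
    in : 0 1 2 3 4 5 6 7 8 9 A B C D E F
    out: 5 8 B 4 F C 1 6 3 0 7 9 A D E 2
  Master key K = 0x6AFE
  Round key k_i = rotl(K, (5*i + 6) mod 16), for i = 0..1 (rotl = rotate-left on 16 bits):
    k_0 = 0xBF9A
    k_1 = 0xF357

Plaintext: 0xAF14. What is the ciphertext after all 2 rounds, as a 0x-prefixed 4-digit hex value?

0x91B5

s_0 = plaintext = 0xAF14
s_1 = Round(s_0, k_0) = 0x1491
s_2 = Round(s_1, k_1) = 0x91B5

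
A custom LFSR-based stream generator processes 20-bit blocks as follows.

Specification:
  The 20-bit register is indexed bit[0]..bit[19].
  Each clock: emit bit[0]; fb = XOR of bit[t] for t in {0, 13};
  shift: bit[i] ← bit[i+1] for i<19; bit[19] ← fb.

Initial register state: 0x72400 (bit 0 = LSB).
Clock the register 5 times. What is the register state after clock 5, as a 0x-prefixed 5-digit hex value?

reg_0 = 0x72400
clock 1: out=0, reg = 0xB9200
clock 2: out=0, reg = 0x5C900
clock 3: out=0, reg = 0x2E480
clock 4: out=0, reg = 0x97240
clock 5: out=0, reg = 0xCB920

0xCB920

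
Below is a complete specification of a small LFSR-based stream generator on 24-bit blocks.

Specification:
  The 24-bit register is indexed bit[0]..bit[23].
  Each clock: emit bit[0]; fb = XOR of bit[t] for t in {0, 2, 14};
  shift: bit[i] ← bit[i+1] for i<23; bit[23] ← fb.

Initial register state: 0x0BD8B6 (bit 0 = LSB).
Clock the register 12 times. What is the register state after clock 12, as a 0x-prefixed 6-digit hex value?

reg_0 = 0x0BD8B6
clock 1: out=0, reg = 0x05EC5B
clock 2: out=1, reg = 0x02F62D
clock 3: out=1, reg = 0x817B16
clock 4: out=0, reg = 0x40BD8B
clock 5: out=1, reg = 0xA05EC5
clock 6: out=1, reg = 0xD02F62
clock 7: out=0, reg = 0x6817B1
clock 8: out=1, reg = 0xB40BD8
clock 9: out=0, reg = 0x5A05EC
clock 10: out=0, reg = 0xAD02F6
clock 11: out=0, reg = 0xD6817B
clock 12: out=1, reg = 0xEB40BD

0xEB40BD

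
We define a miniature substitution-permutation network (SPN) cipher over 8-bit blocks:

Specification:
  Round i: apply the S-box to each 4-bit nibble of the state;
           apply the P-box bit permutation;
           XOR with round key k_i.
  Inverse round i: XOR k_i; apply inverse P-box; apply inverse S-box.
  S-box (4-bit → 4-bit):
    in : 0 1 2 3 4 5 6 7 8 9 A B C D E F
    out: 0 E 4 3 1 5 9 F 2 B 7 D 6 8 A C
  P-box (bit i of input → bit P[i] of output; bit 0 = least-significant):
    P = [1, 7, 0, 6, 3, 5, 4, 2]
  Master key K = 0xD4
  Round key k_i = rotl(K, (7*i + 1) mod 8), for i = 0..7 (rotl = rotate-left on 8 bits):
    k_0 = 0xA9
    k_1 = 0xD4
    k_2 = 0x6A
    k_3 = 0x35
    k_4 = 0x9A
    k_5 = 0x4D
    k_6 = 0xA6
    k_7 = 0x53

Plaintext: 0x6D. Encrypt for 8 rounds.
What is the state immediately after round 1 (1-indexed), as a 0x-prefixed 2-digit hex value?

s_0 = plaintext = 0x6D
s_1 = Round(s_0, k_0) = 0xE5
s_2 = Round(s_1, k_1) = 0xF3
s_3 = Round(s_2, k_2) = 0xFC
s_4 = Round(s_3, k_3) = 0xA0
s_5 = Round(s_4, k_4) = 0xA2
s_6 = Round(s_5, k_5) = 0x74
s_7 = Round(s_6, k_6) = 0x98
s_8 = Round(s_7, k_7) = 0xFF

0xE5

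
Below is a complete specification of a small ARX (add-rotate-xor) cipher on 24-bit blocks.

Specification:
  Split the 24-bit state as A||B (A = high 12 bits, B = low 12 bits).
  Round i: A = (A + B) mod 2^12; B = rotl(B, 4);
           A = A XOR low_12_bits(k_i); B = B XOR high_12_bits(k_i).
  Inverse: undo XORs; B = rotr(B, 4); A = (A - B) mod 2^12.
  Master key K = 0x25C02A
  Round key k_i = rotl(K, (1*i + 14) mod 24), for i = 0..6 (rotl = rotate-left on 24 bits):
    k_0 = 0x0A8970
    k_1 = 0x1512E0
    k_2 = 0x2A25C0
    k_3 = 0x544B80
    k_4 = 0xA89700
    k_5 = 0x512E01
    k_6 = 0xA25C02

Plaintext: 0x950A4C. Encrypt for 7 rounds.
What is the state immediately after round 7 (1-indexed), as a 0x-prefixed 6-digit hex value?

0xE248B9

s_0 = plaintext = 0x950A4C
s_1 = Round(s_0, k_0) = 0xAEC462
s_2 = Round(s_1, k_1) = 0xDAE775
s_3 = Round(s_2, k_2) = 0x0E35F5
s_4 = Round(s_3, k_3) = 0xD58A11
s_5 = Round(s_4, k_4) = 0x069B93
s_6 = Round(s_5, k_5) = 0x5FDC29
s_7 = Round(s_6, k_6) = 0xE248B9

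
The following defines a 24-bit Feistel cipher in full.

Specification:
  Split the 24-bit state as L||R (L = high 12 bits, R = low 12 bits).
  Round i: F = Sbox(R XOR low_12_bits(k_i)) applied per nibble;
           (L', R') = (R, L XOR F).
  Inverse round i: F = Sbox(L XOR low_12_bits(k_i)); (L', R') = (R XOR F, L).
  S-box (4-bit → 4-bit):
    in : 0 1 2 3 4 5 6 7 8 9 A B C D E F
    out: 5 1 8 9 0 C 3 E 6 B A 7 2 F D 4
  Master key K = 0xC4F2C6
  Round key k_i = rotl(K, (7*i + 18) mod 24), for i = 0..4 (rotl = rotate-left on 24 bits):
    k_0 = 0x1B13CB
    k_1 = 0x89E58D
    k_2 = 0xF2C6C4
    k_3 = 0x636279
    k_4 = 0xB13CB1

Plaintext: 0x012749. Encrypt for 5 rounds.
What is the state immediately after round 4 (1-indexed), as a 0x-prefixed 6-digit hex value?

s_0 = plaintext = 0x012749
s_1 = Round(s_0, k_0) = 0x74907A
s_2 = Round(s_1, k_1) = 0x07AB07
s_3 = Round(s_2, k_2) = 0xB07F53
s_4 = Round(s_3, k_3) = 0xF5348D
s_5 = Round(s_4, k_4) = 0x48D9C1

0xF5348D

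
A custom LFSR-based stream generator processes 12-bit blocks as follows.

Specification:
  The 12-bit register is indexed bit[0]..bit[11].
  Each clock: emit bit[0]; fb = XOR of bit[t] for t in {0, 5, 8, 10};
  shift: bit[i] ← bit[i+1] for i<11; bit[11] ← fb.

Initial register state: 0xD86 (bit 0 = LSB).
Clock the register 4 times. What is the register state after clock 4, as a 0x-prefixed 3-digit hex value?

0x4D8

reg_0 = 0xD86
clock 1: out=0, reg = 0x6C3
clock 2: out=1, reg = 0x361
clock 3: out=1, reg = 0x9B0
clock 4: out=0, reg = 0x4D8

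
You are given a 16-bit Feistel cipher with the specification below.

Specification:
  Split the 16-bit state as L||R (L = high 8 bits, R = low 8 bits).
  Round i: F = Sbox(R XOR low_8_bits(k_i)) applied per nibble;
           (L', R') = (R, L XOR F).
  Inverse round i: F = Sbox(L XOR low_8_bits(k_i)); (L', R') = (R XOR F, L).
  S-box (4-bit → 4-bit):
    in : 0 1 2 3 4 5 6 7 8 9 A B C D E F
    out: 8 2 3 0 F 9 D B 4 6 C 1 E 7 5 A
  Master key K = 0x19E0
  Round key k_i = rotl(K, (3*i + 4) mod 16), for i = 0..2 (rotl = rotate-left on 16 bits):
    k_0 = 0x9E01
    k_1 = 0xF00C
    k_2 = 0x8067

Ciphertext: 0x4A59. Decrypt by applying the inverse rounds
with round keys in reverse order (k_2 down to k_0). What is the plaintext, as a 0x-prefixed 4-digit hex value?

0x0A99

s_0 = ciphertext = 0x4A59
s_1 = InvRound(s_0, k_2) = 0x6E4A
s_2 = InvRound(s_1, k_1) = 0x996E
s_3 = InvRound(s_2, k_0) = 0x0A99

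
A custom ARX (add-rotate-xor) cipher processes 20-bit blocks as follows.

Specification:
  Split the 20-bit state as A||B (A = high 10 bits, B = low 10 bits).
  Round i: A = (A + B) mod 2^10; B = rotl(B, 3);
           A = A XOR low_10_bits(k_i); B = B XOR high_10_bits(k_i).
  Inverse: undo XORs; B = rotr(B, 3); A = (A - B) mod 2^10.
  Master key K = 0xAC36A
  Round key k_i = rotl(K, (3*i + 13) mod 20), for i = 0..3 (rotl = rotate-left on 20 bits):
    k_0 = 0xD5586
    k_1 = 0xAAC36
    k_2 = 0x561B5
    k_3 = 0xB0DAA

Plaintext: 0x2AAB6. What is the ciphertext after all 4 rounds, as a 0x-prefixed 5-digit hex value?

s_0 = plaintext = 0x2AAB6
s_1 = Round(s_0, k_0) = 0xB9AE0
s_2 = Round(s_1, k_1) = 0x7C1AE
s_3 = Round(s_2, k_2) = 0x8AC2B
s_4 = Round(s_3, k_3) = 0xFF39B

0xFF39B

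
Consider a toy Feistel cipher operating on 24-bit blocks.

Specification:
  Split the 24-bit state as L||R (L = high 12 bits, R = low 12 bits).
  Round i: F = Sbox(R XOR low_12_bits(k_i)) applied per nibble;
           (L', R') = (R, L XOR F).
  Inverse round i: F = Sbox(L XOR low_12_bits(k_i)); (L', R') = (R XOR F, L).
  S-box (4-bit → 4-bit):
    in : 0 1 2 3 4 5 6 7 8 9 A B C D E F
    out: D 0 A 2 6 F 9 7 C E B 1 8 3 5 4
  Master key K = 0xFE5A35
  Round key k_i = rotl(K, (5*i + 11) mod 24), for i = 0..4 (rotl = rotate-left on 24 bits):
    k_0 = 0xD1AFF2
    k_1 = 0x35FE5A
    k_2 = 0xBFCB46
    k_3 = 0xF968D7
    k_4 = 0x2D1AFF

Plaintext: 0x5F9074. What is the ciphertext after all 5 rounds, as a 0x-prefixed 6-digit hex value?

0x7116DB

s_0 = plaintext = 0x5F9074
s_1 = Round(s_0, k_0) = 0x074130
s_2 = Round(s_1, k_1) = 0x1304EF
s_3 = Round(s_2, k_2) = 0x4EF58E
s_4 = Round(s_3, k_3) = 0x58E711
s_5 = Round(s_4, k_4) = 0x7116DB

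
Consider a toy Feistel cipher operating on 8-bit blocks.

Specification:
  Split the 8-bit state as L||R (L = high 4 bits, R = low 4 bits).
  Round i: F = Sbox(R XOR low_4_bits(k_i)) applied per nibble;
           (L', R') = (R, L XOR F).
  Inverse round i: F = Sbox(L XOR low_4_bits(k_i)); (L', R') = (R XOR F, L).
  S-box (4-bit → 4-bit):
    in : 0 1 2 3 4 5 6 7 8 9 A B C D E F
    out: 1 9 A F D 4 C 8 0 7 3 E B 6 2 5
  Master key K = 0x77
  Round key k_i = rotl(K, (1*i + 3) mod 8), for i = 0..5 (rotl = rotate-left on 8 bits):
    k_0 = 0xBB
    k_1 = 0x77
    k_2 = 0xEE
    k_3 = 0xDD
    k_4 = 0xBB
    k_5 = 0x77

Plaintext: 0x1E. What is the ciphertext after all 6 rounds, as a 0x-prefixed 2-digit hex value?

0xFA

s_0 = plaintext = 0x1E
s_1 = Round(s_0, k_0) = 0xE5
s_2 = Round(s_1, k_1) = 0x54
s_3 = Round(s_2, k_2) = 0x46
s_4 = Round(s_3, k_3) = 0x6A
s_5 = Round(s_4, k_4) = 0xAF
s_6 = Round(s_5, k_5) = 0xFA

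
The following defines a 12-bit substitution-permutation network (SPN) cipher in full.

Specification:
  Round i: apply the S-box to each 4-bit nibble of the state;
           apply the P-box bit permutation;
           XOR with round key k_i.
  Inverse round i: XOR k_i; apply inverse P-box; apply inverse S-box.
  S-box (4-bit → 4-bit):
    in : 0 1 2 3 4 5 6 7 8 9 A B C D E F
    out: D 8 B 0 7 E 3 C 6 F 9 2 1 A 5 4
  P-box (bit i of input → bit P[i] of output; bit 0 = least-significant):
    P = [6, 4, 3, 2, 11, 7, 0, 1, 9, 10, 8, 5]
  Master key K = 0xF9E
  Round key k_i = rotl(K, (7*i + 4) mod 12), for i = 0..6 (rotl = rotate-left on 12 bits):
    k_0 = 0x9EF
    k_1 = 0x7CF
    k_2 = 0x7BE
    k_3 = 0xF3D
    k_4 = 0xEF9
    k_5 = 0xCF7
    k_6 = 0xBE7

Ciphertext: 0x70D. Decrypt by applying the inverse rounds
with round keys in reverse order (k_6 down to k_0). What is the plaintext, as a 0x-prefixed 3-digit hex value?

0xB11

s_0 = ciphertext = 0x70D
s_1 = InvRound(s_0, k_6) = 0xD2E
s_2 = InvRound(s_1, k_5) = 0xF84
s_3 = InvRound(s_2, k_4) = 0x7F9
s_4 = InvRound(s_3, k_3) = 0x36A
s_5 = InvRound(s_4, k_2) = 0xBB2
s_6 = InvRound(s_5, k_1) = 0xDE9
s_7 = InvRound(s_6, k_0) = 0xB11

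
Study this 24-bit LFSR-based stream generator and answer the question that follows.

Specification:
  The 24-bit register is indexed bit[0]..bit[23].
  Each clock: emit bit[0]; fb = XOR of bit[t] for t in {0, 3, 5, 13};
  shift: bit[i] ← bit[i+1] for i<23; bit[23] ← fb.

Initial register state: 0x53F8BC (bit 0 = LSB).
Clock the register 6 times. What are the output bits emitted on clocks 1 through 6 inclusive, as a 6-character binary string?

001111

reg_0 = 0x53F8BC
clock 1: out=0, reg = 0xA9FC5E
clock 2: out=0, reg = 0x54FE2F
clock 3: out=1, reg = 0x2A7F17
clock 4: out=1, reg = 0x153F8B
clock 5: out=1, reg = 0x8A9FC5
clock 6: out=1, reg = 0xC54FE2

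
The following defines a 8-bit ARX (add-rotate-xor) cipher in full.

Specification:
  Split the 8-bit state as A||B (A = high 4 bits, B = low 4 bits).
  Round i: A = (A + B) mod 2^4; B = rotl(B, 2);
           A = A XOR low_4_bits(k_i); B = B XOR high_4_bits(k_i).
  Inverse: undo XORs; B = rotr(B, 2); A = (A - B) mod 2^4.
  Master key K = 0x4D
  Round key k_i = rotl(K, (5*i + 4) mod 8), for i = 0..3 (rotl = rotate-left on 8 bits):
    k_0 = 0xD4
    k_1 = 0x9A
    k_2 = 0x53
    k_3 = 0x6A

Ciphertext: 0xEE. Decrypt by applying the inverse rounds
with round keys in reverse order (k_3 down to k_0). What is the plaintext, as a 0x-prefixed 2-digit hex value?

s_0 = ciphertext = 0xEE
s_1 = InvRound(s_0, k_3) = 0x22
s_2 = InvRound(s_1, k_2) = 0x4D
s_3 = InvRound(s_2, k_1) = 0xD1
s_4 = InvRound(s_3, k_0) = 0x63

0x63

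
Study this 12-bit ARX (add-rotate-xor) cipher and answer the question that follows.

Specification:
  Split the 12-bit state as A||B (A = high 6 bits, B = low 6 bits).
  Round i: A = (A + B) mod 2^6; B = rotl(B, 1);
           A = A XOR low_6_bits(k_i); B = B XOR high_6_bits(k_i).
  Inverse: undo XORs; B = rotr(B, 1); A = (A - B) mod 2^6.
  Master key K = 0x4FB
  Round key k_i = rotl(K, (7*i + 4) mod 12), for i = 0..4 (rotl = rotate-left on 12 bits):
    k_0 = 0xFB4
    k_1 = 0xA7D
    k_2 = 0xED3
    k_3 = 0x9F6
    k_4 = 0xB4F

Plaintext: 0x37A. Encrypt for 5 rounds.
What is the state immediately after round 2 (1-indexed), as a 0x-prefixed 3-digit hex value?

s_0 = plaintext = 0x37A
s_1 = Round(s_0, k_0) = 0xCCB
s_2 = Round(s_1, k_1) = 0x0FF
s_3 = Round(s_2, k_2) = 0x444
s_4 = Round(s_3, k_3) = 0x8EF
s_5 = Round(s_4, k_4) = 0x772

0x0FF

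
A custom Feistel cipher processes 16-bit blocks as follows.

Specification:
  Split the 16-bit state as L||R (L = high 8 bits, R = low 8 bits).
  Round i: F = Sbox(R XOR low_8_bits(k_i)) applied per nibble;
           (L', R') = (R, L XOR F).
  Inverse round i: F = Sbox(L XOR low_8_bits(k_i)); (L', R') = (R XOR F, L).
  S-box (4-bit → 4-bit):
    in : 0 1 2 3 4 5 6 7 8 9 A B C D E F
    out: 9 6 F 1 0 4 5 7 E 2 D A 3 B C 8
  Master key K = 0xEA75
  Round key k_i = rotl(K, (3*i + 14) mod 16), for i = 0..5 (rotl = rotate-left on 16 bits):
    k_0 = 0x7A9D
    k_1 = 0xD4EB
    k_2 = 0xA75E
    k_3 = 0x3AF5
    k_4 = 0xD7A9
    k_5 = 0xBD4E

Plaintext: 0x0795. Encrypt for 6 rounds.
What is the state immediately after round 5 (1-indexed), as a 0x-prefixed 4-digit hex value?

0xD940

s_0 = plaintext = 0x0795
s_1 = Round(s_0, k_0) = 0x9599
s_2 = Round(s_1, k_1) = 0x99EA
s_3 = Round(s_2, k_2) = 0xEA39
s_4 = Round(s_3, k_3) = 0x39D9
s_5 = Round(s_4, k_4) = 0xD940
s_6 = Round(s_5, k_5) = 0x4045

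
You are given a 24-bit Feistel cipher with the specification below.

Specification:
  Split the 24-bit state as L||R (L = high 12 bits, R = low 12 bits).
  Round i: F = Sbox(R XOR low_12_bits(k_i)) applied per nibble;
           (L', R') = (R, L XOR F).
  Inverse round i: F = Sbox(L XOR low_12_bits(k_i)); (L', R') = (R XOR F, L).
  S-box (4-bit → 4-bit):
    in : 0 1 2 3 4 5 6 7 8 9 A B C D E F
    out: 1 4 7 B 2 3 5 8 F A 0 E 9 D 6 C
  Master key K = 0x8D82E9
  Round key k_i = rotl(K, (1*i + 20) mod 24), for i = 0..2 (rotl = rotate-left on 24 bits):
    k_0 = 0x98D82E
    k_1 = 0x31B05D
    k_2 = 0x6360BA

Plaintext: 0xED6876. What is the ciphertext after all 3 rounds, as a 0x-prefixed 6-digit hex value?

0x494D9F

s_0 = plaintext = 0xED6876
s_1 = Round(s_0, k_0) = 0x876FE9
s_2 = Round(s_1, k_1) = 0xFE9494
s_3 = Round(s_2, k_2) = 0x494D9F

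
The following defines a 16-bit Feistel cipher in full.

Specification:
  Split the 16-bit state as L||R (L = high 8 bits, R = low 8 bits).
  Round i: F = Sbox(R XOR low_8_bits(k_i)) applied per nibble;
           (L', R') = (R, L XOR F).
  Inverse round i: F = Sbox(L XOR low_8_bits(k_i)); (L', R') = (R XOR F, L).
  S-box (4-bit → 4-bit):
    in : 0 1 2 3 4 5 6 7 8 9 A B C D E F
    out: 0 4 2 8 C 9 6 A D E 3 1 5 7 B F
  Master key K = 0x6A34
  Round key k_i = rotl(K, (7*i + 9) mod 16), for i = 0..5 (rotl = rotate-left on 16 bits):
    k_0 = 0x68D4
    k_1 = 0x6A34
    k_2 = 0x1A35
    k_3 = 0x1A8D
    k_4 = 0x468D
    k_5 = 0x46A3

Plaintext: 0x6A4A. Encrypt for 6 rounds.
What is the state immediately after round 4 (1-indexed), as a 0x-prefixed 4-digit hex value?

0xE730

s_0 = plaintext = 0x6A4A
s_1 = Round(s_0, k_0) = 0x4A81
s_2 = Round(s_1, k_1) = 0x8153
s_3 = Round(s_2, k_2) = 0x53E7
s_4 = Round(s_3, k_3) = 0xE730
s_5 = Round(s_4, k_4) = 0x30F0
s_6 = Round(s_5, k_5) = 0xF0A8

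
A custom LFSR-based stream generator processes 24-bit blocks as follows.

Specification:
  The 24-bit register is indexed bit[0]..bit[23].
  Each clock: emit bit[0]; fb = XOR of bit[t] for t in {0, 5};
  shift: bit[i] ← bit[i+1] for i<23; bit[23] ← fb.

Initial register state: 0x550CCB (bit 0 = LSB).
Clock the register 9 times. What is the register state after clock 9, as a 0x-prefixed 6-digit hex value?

0x56AA86

reg_0 = 0x550CCB
clock 1: out=1, reg = 0xAA8665
clock 2: out=1, reg = 0x554332
clock 3: out=0, reg = 0xAAA199
clock 4: out=1, reg = 0xD550CC
clock 5: out=0, reg = 0x6AA866
clock 6: out=0, reg = 0xB55433
clock 7: out=1, reg = 0x5AAA19
clock 8: out=1, reg = 0xAD550C
clock 9: out=0, reg = 0x56AA86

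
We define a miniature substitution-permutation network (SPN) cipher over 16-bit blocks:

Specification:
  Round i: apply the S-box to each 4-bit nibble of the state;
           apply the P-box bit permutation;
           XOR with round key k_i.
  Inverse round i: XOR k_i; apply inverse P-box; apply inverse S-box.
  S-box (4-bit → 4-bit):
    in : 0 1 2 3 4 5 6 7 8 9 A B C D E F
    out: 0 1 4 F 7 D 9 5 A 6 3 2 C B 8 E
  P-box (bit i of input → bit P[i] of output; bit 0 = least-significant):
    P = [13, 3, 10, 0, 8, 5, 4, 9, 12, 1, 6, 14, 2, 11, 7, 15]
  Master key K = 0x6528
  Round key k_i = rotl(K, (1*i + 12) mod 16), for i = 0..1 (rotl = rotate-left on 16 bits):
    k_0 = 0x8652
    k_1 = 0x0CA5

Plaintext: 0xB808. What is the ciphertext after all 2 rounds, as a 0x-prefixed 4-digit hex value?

s_0 = plaintext = 0xB808
s_1 = Round(s_0, k_0) = 0xCE59
s_2 = Round(s_1, k_1) = 0xCB3D

0xCB3D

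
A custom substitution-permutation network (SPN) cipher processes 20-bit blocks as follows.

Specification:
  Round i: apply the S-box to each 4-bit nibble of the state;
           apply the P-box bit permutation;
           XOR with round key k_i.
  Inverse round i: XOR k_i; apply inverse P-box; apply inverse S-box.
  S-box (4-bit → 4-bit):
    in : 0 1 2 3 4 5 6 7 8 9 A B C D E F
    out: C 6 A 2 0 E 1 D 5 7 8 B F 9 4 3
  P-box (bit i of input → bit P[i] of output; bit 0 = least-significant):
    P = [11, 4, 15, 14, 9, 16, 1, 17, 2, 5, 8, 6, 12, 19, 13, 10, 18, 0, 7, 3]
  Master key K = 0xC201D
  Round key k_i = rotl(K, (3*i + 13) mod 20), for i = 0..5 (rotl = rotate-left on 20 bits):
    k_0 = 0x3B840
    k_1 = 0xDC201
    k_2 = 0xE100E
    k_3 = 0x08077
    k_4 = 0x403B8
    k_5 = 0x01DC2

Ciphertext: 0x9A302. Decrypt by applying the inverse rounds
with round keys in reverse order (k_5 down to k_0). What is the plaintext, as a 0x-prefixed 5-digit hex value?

s_0 = ciphertext = 0x9A302
s_1 = InvRound(s_0, k_5) = 0xECAF8
s_2 = InvRound(s_1, k_4) = 0x430A7
s_3 = InvRound(s_2, k_3) = 0x88A41
s_4 = InvRound(s_3, k_2) = 0xB6D78
s_5 = InvRound(s_4, k_1) = 0xB05D9
s_6 = InvRound(s_5, k_0) = 0x5CE49

0x5CE49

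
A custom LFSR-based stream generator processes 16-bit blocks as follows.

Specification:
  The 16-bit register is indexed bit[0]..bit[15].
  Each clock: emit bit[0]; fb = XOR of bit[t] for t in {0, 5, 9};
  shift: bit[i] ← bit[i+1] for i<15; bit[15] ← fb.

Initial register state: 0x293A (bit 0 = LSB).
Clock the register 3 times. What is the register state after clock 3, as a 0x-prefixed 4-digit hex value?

0xE527

reg_0 = 0x293A
clock 1: out=0, reg = 0x949D
clock 2: out=1, reg = 0xCA4E
clock 3: out=0, reg = 0xE527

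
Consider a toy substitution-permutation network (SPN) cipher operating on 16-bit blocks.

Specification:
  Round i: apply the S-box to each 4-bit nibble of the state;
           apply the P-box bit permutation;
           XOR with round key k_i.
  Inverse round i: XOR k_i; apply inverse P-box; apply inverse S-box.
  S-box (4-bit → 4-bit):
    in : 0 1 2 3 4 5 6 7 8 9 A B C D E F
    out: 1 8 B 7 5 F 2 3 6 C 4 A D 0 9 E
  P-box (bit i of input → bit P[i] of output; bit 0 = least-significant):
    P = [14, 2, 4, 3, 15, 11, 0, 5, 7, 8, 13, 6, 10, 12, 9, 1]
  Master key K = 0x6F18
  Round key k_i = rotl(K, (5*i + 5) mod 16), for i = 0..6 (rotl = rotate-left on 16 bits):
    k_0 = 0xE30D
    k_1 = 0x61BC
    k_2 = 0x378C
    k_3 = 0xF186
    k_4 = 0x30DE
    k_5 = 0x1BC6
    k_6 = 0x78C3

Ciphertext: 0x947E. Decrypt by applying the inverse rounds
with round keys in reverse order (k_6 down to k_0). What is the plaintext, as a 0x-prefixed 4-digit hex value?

s_0 = ciphertext = 0x947E
s_1 = InvRound(s_0, k_6) = 0x0455
s_2 = InvRound(s_1, k_5) = 0x578A
s_3 = InvRound(s_2, k_4) = 0x4FD3
s_4 = InvRound(s_3, k_3) = 0x3938
s_5 = InvRound(s_4, k_2) = 0x40B8
s_6 = InvRound(s_5, k_1) = 0xD8D6
s_7 = InvRound(s_6, k_0) = 0xF589

0xF589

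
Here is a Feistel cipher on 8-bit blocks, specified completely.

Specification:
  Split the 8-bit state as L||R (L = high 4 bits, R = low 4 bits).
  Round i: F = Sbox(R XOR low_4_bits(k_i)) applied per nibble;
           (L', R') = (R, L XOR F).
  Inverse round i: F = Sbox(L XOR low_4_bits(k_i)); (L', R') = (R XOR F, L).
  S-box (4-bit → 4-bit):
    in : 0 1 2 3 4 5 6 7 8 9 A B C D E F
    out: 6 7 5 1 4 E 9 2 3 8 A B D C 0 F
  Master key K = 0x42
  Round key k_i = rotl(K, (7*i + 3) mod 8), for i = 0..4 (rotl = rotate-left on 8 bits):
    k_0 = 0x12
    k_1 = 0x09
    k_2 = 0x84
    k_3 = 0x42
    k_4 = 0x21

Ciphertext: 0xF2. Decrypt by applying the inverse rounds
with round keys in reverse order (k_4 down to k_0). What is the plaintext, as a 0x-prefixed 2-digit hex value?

s_0 = ciphertext = 0xF2
s_1 = InvRound(s_0, k_4) = 0x2F
s_2 = InvRound(s_1, k_3) = 0x92
s_3 = InvRound(s_2, k_2) = 0xE9
s_4 = InvRound(s_3, k_1) = 0xBE
s_5 = InvRound(s_4, k_0) = 0x6B

0x6B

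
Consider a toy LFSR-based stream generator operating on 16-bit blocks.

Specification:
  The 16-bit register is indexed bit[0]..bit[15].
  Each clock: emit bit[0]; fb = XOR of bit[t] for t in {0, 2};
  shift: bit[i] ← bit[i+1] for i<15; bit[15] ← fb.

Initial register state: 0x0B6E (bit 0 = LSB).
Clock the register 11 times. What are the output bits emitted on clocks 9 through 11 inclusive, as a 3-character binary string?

reg_0 = 0x0B6E
clock 1: out=0, reg = 0x85B7
clock 2: out=1, reg = 0x42DB
clock 3: out=1, reg = 0xA16D
clock 4: out=1, reg = 0x50B6
clock 5: out=0, reg = 0xA85B
clock 6: out=1, reg = 0xD42D
clock 7: out=1, reg = 0x6A16
clock 8: out=0, reg = 0xB50B
clock 9: out=1, reg = 0xDA85
clock 10: out=1, reg = 0x6D42
clock 11: out=0, reg = 0x36A1

110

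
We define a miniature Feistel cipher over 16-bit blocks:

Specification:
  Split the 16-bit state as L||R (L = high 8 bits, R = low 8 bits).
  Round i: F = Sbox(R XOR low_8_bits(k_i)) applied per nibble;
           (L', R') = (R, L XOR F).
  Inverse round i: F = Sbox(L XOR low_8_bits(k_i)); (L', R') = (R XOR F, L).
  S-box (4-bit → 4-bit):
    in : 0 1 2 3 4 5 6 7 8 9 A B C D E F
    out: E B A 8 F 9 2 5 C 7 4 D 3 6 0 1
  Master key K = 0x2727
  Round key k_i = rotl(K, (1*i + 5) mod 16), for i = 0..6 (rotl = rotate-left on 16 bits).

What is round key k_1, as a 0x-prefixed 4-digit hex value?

0xC9C9

K = 0x2727
k_0 = rotl(K, (1*0+5) mod 16) = rotl(K, 5) = 0xE4E4
k_1 = rotl(K, (1*1+5) mod 16) = rotl(K, 6) = 0xC9C9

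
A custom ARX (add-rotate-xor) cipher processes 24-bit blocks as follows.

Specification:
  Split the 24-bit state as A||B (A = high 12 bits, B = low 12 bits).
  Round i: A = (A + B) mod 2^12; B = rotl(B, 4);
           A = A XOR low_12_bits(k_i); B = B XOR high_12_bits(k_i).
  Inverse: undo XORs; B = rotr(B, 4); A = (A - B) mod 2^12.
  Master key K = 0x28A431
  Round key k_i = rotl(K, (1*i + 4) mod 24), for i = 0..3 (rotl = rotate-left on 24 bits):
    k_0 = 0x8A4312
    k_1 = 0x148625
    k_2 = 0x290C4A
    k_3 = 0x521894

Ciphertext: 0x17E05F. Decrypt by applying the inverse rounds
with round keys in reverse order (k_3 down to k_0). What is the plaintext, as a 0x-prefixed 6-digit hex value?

0x606CCC

s_0 = ciphertext = 0x17E05F
s_1 = InvRound(s_0, k_3) = 0xB93E57
s_2 = InvRound(s_1, k_2) = 0x00D7CC
s_3 = InvRound(s_2, k_1) = 0x1C0468
s_4 = InvRound(s_3, k_0) = 0x606CCC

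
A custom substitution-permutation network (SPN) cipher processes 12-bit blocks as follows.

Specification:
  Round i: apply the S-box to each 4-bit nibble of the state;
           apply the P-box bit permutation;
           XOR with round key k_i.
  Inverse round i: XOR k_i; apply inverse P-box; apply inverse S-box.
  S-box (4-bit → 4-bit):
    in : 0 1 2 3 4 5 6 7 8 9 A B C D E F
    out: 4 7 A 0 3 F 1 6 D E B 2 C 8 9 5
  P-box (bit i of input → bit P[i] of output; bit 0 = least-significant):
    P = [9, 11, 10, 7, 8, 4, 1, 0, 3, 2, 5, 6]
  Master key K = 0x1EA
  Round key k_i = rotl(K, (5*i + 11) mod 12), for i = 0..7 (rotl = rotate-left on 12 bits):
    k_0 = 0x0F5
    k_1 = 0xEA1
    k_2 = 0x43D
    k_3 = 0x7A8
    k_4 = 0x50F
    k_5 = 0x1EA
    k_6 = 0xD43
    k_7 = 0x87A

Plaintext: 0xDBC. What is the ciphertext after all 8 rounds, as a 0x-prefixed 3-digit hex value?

s_0 = plaintext = 0xDBC
s_1 = Round(s_0, k_0) = 0x425
s_2 = Round(s_1, k_1) = 0x03C
s_3 = Round(s_2, k_2) = 0x09D
s_4 = Round(s_3, k_3) = 0x71B
s_5 = Round(s_4, k_4) = 0xC39
s_6 = Round(s_5, k_5) = 0xD0A
s_7 = Round(s_6, k_6) = 0x781
s_8 = Round(s_7, k_7) = 0x75D

0x75D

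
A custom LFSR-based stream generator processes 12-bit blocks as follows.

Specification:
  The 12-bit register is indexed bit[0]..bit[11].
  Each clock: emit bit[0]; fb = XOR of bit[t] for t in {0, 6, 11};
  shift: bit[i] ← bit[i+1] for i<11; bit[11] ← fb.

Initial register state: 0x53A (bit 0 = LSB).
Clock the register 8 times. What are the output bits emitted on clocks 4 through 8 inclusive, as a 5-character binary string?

reg_0 = 0x53A
clock 1: out=0, reg = 0x29D
clock 2: out=1, reg = 0x94E
clock 3: out=0, reg = 0x4A7
clock 4: out=1, reg = 0xA53
clock 5: out=1, reg = 0xD29
clock 6: out=1, reg = 0x694
clock 7: out=0, reg = 0x34A
clock 8: out=0, reg = 0x9A5

11100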